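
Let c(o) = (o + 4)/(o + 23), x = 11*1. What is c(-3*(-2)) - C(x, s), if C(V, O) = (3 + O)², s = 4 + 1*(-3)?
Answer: -454/29 ≈ -15.655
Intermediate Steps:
x = 11
c(o) = (4 + o)/(23 + o)
s = 1 (s = 4 - 3 = 1)
c(-3*(-2)) - C(x, s) = (4 - 3*(-2))/(23 - 3*(-2)) - (3 + 1)² = (4 + 6)/(23 + 6) - 1*4² = 10/29 - 1*16 = (1/29)*10 - 16 = 10/29 - 16 = -454/29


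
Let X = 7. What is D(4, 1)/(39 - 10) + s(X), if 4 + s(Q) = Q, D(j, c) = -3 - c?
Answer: 83/29 ≈ 2.8621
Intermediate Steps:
s(Q) = -4 + Q
D(4, 1)/(39 - 10) + s(X) = (-3 - 1*1)/(39 - 10) + (-4 + 7) = (-3 - 1)/29 + 3 = (1/29)*(-4) + 3 = -4/29 + 3 = 83/29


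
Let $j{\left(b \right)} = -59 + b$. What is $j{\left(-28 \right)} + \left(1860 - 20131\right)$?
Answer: $-18358$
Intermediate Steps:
$j{\left(-28 \right)} + \left(1860 - 20131\right) = \left(-59 - 28\right) + \left(1860 - 20131\right) = -87 - 18271 = -18358$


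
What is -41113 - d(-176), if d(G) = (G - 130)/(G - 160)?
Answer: -2302379/56 ≈ -41114.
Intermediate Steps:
d(G) = (-130 + G)/(-160 + G)
-41113 - d(-176) = -41113 - (-130 - 176)/(-160 - 176) = -41113 - (-306)/(-336) = -41113 - (-1)*(-306)/336 = -41113 - 1*51/56 = -41113 - 51/56 = -2302379/56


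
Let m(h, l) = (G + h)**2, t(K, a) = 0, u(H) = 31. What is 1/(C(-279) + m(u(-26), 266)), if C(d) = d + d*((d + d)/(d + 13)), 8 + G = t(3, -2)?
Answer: -133/44591 ≈ -0.0029827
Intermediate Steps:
G = -8 (G = -8 + 0 = -8)
C(d) = d + 2*d**2/(13 + d) (C(d) = d + d*((2*d)/(13 + d)) = d + d*(2*d/(13 + d)) = d + 2*d**2/(13 + d))
m(h, l) = (-8 + h)**2
1/(C(-279) + m(u(-26), 266)) = 1/(-279*(13 + 3*(-279))/(13 - 279) + (-8 + 31)**2) = 1/(-279*(13 - 837)/(-266) + 23**2) = 1/(-279*(-1/266)*(-824) + 529) = 1/(-114948/133 + 529) = 1/(-44591/133) = -133/44591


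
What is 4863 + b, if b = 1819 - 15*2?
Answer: 6652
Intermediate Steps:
b = 1789 (b = 1819 - 30 = 1789)
4863 + b = 4863 + 1789 = 6652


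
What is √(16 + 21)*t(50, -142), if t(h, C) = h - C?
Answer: 192*√37 ≈ 1167.9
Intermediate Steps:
√(16 + 21)*t(50, -142) = √(16 + 21)*(50 - 1*(-142)) = √37*(50 + 142) = √37*192 = 192*√37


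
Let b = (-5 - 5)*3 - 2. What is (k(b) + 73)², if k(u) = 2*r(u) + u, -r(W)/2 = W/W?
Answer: 1369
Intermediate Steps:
r(W) = -2 (r(W) = -2*W/W = -2*1 = -2)
b = -32 (b = -10*3 - 2 = -30 - 2 = -32)
k(u) = -4 + u (k(u) = 2*(-2) + u = -4 + u)
(k(b) + 73)² = ((-4 - 32) + 73)² = (-36 + 73)² = 37² = 1369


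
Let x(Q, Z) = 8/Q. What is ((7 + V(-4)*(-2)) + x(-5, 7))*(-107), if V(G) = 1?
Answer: -1819/5 ≈ -363.80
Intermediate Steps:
((7 + V(-4)*(-2)) + x(-5, 7))*(-107) = ((7 + 1*(-2)) + 8/(-5))*(-107) = ((7 - 2) + 8*(-⅕))*(-107) = (5 - 8/5)*(-107) = (17/5)*(-107) = -1819/5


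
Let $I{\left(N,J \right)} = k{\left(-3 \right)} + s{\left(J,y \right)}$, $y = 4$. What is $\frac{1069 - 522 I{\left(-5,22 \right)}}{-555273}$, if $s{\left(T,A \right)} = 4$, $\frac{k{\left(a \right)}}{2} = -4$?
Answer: $- \frac{3157}{555273} \approx -0.0056855$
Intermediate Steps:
$k{\left(a \right)} = -8$ ($k{\left(a \right)} = 2 \left(-4\right) = -8$)
$I{\left(N,J \right)} = -4$ ($I{\left(N,J \right)} = -8 + 4 = -4$)
$\frac{1069 - 522 I{\left(-5,22 \right)}}{-555273} = \frac{1069 - -2088}{-555273} = \left(1069 + 2088\right) \left(- \frac{1}{555273}\right) = 3157 \left(- \frac{1}{555273}\right) = - \frac{3157}{555273}$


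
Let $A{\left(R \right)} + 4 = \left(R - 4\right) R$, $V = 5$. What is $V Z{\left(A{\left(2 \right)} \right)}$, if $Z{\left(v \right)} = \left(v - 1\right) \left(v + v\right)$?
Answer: $720$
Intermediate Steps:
$A{\left(R \right)} = -4 + R \left(-4 + R\right)$ ($A{\left(R \right)} = -4 + \left(R - 4\right) R = -4 + \left(-4 + R\right) R = -4 + R \left(-4 + R\right)$)
$Z{\left(v \right)} = 2 v \left(-1 + v\right)$ ($Z{\left(v \right)} = \left(-1 + v\right) 2 v = 2 v \left(-1 + v\right)$)
$V Z{\left(A{\left(2 \right)} \right)} = 5 \cdot 2 \left(-4 + 2^{2} - 8\right) \left(-1 - \left(12 - 4\right)\right) = 5 \cdot 2 \left(-4 + 4 - 8\right) \left(-1 - 8\right) = 5 \cdot 2 \left(-8\right) \left(-1 - 8\right) = 5 \cdot 2 \left(-8\right) \left(-9\right) = 5 \cdot 144 = 720$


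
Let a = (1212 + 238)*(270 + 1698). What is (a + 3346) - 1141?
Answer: 2855805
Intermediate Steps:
a = 2853600 (a = 1450*1968 = 2853600)
(a + 3346) - 1141 = (2853600 + 3346) - 1141 = 2856946 - 1141 = 2855805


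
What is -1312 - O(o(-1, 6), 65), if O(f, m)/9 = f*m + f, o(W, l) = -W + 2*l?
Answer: -9034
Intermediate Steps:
O(f, m) = 9*f + 9*f*m (O(f, m) = 9*(f*m + f) = 9*(f + f*m) = 9*f + 9*f*m)
-1312 - O(o(-1, 6), 65) = -1312 - 9*(-1*(-1) + 2*6)*(1 + 65) = -1312 - 9*(1 + 12)*66 = -1312 - 9*13*66 = -1312 - 1*7722 = -1312 - 7722 = -9034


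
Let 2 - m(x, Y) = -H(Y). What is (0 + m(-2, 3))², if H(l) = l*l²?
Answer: 841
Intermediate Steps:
H(l) = l³
m(x, Y) = 2 + Y³ (m(x, Y) = 2 - (-1)*Y³ = 2 + Y³)
(0 + m(-2, 3))² = (0 + (2 + 3³))² = (0 + (2 + 27))² = (0 + 29)² = 29² = 841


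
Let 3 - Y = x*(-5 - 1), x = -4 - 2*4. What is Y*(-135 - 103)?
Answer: 16422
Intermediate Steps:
x = -12 (x = -4 - 8 = -12)
Y = -69 (Y = 3 - (-12)*(-5 - 1) = 3 - (-12)*(-6) = 3 - 1*72 = 3 - 72 = -69)
Y*(-135 - 103) = -69*(-135 - 103) = -69*(-238) = 16422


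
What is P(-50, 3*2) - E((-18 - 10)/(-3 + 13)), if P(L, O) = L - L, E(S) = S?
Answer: 14/5 ≈ 2.8000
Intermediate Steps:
P(L, O) = 0
P(-50, 3*2) - E((-18 - 10)/(-3 + 13)) = 0 - (-18 - 10)/(-3 + 13) = 0 - (-28)/10 = 0 - 1*(-14/5) = 0 + 14/5 = 14/5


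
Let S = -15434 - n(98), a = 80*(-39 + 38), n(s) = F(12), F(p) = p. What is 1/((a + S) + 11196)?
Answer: -1/4330 ≈ -0.00023095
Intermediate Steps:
n(s) = 12
a = -80 (a = 80*(-1) = -80)
S = -15446 (S = -15434 - 1*12 = -15434 - 12 = -15446)
1/((a + S) + 11196) = 1/((-80 - 15446) + 11196) = 1/(-15526 + 11196) = 1/(-4330) = -1/4330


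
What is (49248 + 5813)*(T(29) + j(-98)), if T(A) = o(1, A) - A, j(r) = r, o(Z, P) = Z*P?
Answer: -5395978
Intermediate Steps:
o(Z, P) = P*Z
T(A) = 0 (T(A) = A*1 - A = A - A = 0)
(49248 + 5813)*(T(29) + j(-98)) = (49248 + 5813)*(0 - 98) = 55061*(-98) = -5395978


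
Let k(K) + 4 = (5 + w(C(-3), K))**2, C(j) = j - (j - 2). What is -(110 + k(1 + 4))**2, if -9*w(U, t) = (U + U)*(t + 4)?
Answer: -11449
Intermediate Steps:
C(j) = 2 (C(j) = j - (-2 + j) = j + (2 - j) = 2)
w(U, t) = -2*U*(4 + t)/9 (w(U, t) = -(U + U)*(t + 4)/9 = -2*U*(4 + t)/9)
k(K) = -4 + (29/9 - 4*K/9)**2 (k(K) = -4 + (5 - 2/9*2*(4 + K))**2 = -4 + (5 + (-16/9 - 4*K/9))**2 = -4 + (29/9 - 4*K/9)**2)
-(110 + k(1 + 4))**2 = -(110 + (-4 + (-29 + 4*(1 + 4))**2/81))**2 = -(110 + (-4 + (-29 + 4*5)**2/81))**2 = -(110 + (-4 + (-29 + 20)**2/81))**2 = -(110 + (-4 + (1/81)*(-9)**2))**2 = -(110 + (-4 + (1/81)*81))**2 = -(110 + (-4 + 1))**2 = -(110 - 3)**2 = -1*107**2 = -1*11449 = -11449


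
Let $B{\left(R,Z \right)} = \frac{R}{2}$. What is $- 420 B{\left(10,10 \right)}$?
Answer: $-2100$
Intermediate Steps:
$B{\left(R,Z \right)} = \frac{R}{2}$ ($B{\left(R,Z \right)} = R \frac{1}{2} = \frac{R}{2}$)
$- 420 B{\left(10,10 \right)} = - 420 \cdot \frac{1}{2} \cdot 10 = \left(-420\right) 5 = -2100$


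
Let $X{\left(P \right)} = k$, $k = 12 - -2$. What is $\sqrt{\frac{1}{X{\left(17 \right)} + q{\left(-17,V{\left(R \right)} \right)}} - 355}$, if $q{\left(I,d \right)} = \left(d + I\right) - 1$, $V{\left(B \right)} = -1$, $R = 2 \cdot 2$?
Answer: $\frac{4 i \sqrt{555}}{5} \approx 18.847 i$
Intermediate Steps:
$R = 4$
$k = 14$ ($k = 12 + 2 = 14$)
$X{\left(P \right)} = 14$
$q{\left(I,d \right)} = -1 + I + d$ ($q{\left(I,d \right)} = \left(I + d\right) - 1 = -1 + I + d$)
$\sqrt{\frac{1}{X{\left(17 \right)} + q{\left(-17,V{\left(R \right)} \right)}} - 355} = \sqrt{\frac{1}{14 - 19} - 355} = \sqrt{\frac{1}{-5} - 355} = \sqrt{- \frac{1}{5} - 355} = \sqrt{- \frac{1776}{5}} = \frac{4 i \sqrt{555}}{5}$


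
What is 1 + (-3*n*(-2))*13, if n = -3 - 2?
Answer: -389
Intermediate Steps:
n = -5
1 + (-3*n*(-2))*13 = 1 + (-3*(-5)*(-2))*13 = 1 + (15*(-2))*13 = 1 - 30*13 = 1 - 390 = -389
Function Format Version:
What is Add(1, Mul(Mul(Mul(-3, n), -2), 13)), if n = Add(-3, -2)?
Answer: -389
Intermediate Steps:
n = -5
Add(1, Mul(Mul(Mul(-3, n), -2), 13)) = Add(1, Mul(Mul(Mul(-3, -5), -2), 13)) = Add(1, Mul(Mul(15, -2), 13)) = Add(1, Mul(-30, 13)) = Add(1, -390) = -389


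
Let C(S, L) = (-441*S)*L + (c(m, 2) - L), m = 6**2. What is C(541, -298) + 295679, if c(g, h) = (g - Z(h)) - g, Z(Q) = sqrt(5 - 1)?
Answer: 71393113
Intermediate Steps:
Z(Q) = 2 (Z(Q) = sqrt(4) = 2)
m = 36
c(g, h) = -2 (c(g, h) = (g - 1*2) - g = (g - 2) - g = (-2 + g) - g = -2)
C(S, L) = -2 - L - 441*L*S (C(S, L) = (-441*S)*L + (-2 - L) = -441*L*S + (-2 - L) = -2 - L - 441*L*S)
C(541, -298) + 295679 = (-2 - 1*(-298) - 441*(-298)*541) + 295679 = (-2 + 298 + 71097138) + 295679 = 71097434 + 295679 = 71393113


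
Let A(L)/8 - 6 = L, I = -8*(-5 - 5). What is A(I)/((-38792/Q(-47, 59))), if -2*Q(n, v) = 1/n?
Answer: -43/227903 ≈ -0.00018868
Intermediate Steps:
I = 80 (I = -8*(-10) = 80)
Q(n, v) = -1/(2*n)
A(L) = 48 + 8*L
A(I)/((-38792/Q(-47, 59))) = (48 + 8*80)/((-38792/((-1/2/(-47))))) = (48 + 640)/((-38792/((-1/2*(-1/47))))) = 688/((-38792/1/94)) = 688/((-38792*94)) = 688/(-3646448) = 688*(-1/3646448) = -43/227903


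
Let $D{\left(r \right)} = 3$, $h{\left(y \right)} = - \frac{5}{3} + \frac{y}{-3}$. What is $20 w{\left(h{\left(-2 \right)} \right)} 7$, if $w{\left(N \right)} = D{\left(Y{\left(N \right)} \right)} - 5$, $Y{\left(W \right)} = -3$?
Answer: $-280$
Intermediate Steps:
$h{\left(y \right)} = - \frac{5}{3} - \frac{y}{3}$ ($h{\left(y \right)} = \left(-5\right) \frac{1}{3} + y \left(- \frac{1}{3}\right) = - \frac{5}{3} - \frac{y}{3}$)
$w{\left(N \right)} = -2$ ($w{\left(N \right)} = 3 - 5 = -2$)
$20 w{\left(h{\left(-2 \right)} \right)} 7 = 20 \left(-2\right) 7 = \left(-40\right) 7 = -280$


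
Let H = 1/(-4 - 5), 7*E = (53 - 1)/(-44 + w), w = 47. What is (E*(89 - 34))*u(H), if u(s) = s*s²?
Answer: -2860/15309 ≈ -0.18682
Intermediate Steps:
E = 52/21 (E = ((53 - 1)/(-44 + 47))/7 = (52/3)/7 = (52*(⅓))/7 = (⅐)*(52/3) = 52/21 ≈ 2.4762)
H = -⅑ (H = 1/(-9) = -⅑ ≈ -0.11111)
u(s) = s³
(E*(89 - 34))*u(H) = (52*(89 - 34)/21)*(-⅑)³ = ((52/21)*55)*(-1/729) = (2860/21)*(-1/729) = -2860/15309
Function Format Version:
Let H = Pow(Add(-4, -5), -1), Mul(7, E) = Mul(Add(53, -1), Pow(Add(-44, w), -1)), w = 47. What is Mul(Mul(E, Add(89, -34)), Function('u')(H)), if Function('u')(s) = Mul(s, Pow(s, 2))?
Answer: Rational(-2860, 15309) ≈ -0.18682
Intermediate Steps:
E = Rational(52, 21) (E = Mul(Rational(1, 7), Mul(Add(53, -1), Pow(Add(-44, 47), -1))) = Mul(Rational(1, 7), Mul(52, Pow(3, -1))) = Mul(Rational(1, 7), Mul(52, Rational(1, 3))) = Mul(Rational(1, 7), Rational(52, 3)) = Rational(52, 21) ≈ 2.4762)
H = Rational(-1, 9) (H = Pow(-9, -1) = Rational(-1, 9) ≈ -0.11111)
Function('u')(s) = Pow(s, 3)
Mul(Mul(E, Add(89, -34)), Function('u')(H)) = Mul(Mul(Rational(52, 21), Add(89, -34)), Pow(Rational(-1, 9), 3)) = Mul(Mul(Rational(52, 21), 55), Rational(-1, 729)) = Mul(Rational(2860, 21), Rational(-1, 729)) = Rational(-2860, 15309)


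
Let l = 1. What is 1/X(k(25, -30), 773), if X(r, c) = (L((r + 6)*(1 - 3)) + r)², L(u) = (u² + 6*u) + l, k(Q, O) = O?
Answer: 1/6568969 ≈ 1.5223e-7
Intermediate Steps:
L(u) = 1 + u² + 6*u (L(u) = (u² + 6*u) + 1 = 1 + u² + 6*u)
X(r, c) = (-71 + (-12 - 2*r)² - 11*r)² (X(r, c) = ((1 + ((r + 6)*(1 - 3))² + 6*((r + 6)*(1 - 3))) + r)² = ((1 + ((6 + r)*(-2))² + 6*((6 + r)*(-2))) + r)² = ((1 + (-12 - 2*r)² + 6*(-12 - 2*r)) + r)² = ((1 + (-12 - 2*r)² + (-72 - 12*r)) + r)² = ((-71 + (-12 - 2*r)² - 12*r) + r)² = (-71 + (-12 - 2*r)² - 11*r)²)
1/X(k(25, -30), 773) = 1/((-71 - 11*(-30) + 4*(6 - 30)²)²) = 1/((-71 + 330 + 4*(-24)²)²) = 1/((-71 + 330 + 4*576)²) = 1/((-71 + 330 + 2304)²) = 1/(2563²) = 1/6568969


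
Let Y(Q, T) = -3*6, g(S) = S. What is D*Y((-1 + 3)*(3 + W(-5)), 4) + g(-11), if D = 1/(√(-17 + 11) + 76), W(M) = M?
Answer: -32485/2891 + 9*I*√6/2891 ≈ -11.237 + 0.0076255*I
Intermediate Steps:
D = 1/(76 + I*√6) (D = 1/(√(-6) + 76) = 1/(I*√6 + 76) = 1/(76 + I*√6) ≈ 0.013144 - 0.00042364*I)
Y(Q, T) = -18
D*Y((-1 + 3)*(3 + W(-5)), 4) + g(-11) = (38/2891 - I*√6/5782)*(-18) - 11 = (-684/2891 + 9*I*√6/2891) - 11 = -32485/2891 + 9*I*√6/2891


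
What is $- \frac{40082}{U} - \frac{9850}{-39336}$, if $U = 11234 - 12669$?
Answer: $\frac{113628593}{4031940} \approx 28.182$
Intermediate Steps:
$U = -1435$ ($U = 11234 - 12669 = -1435$)
$- \frac{40082}{U} - \frac{9850}{-39336} = - \frac{40082}{-1435} - \frac{9850}{-39336} = \left(-40082\right) \left(- \frac{1}{1435}\right) - - \frac{4925}{19668} = \frac{5726}{205} + \frac{4925}{19668} = \frac{113628593}{4031940}$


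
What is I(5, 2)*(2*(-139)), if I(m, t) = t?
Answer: -556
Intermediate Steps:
I(5, 2)*(2*(-139)) = 2*(2*(-139)) = 2*(-278) = -556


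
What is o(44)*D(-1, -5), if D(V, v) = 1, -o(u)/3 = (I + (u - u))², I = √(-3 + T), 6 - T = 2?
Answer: -3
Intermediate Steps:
T = 4 (T = 6 - 1*2 = 6 - 2 = 4)
I = 1 (I = √(-3 + 4) = √1 = 1)
o(u) = -3 (o(u) = -3*(1 + (u - u))² = -3*(1 + 0)² = -3*1² = -3*1 = -3)
o(44)*D(-1, -5) = -3*1 = -3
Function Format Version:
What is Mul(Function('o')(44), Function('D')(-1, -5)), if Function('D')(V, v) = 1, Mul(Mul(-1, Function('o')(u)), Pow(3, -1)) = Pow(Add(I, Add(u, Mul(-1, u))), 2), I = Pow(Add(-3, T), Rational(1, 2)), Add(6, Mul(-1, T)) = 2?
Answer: -3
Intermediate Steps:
T = 4 (T = Add(6, Mul(-1, 2)) = Add(6, -2) = 4)
I = 1 (I = Pow(Add(-3, 4), Rational(1, 2)) = Pow(1, Rational(1, 2)) = 1)
Function('o')(u) = -3 (Function('o')(u) = Mul(-3, Pow(Add(1, Add(u, Mul(-1, u))), 2)) = Mul(-3, Pow(Add(1, 0), 2)) = Mul(-3, Pow(1, 2)) = Mul(-3, 1) = -3)
Mul(Function('o')(44), Function('D')(-1, -5)) = Mul(-3, 1) = -3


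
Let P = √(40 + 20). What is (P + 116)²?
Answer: 13516 + 464*√15 ≈ 15313.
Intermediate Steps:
P = 2*√15 (P = √60 = 2*√15 ≈ 7.7460)
(P + 116)² = (2*√15 + 116)² = (116 + 2*√15)²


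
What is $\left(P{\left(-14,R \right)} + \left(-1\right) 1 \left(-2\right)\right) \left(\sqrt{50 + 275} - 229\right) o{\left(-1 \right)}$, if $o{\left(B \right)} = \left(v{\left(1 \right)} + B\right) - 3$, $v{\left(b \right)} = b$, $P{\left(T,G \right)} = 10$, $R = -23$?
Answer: $8244 - 180 \sqrt{13} \approx 7595.0$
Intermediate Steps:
$o{\left(B \right)} = -2 + B$ ($o{\left(B \right)} = \left(1 + B\right) - 3 = -2 + B$)
$\left(P{\left(-14,R \right)} + \left(-1\right) 1 \left(-2\right)\right) \left(\sqrt{50 + 275} - 229\right) o{\left(-1 \right)} = \left(10 + \left(-1\right) 1 \left(-2\right)\right) \left(\sqrt{50 + 275} - 229\right) \left(-2 - 1\right) = \left(10 - -2\right) \left(\sqrt{325} - 229\right) \left(-3\right) = \left(10 + 2\right) \left(5 \sqrt{13} - 229\right) \left(-3\right) = 12 \left(-229 + 5 \sqrt{13}\right) \left(-3\right) = \left(-2748 + 60 \sqrt{13}\right) \left(-3\right) = 8244 - 180 \sqrt{13}$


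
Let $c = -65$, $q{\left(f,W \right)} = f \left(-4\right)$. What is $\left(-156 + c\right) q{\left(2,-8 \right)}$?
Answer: $1768$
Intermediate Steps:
$q{\left(f,W \right)} = - 4 f$
$\left(-156 + c\right) q{\left(2,-8 \right)} = \left(-156 - 65\right) \left(\left(-4\right) 2\right) = \left(-221\right) \left(-8\right) = 1768$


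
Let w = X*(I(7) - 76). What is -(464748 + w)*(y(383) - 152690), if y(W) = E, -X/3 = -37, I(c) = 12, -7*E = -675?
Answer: 488834726820/7 ≈ 6.9834e+10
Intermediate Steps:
E = 675/7 (E = -⅐*(-675) = 675/7 ≈ 96.429)
X = 111 (X = -3*(-37) = 111)
y(W) = 675/7
w = -7104 (w = 111*(12 - 76) = 111*(-64) = -7104)
-(464748 + w)*(y(383) - 152690) = -(464748 - 7104)*(675/7 - 152690) = -457644*(-1068155)/7 = -1*(-488834726820/7) = 488834726820/7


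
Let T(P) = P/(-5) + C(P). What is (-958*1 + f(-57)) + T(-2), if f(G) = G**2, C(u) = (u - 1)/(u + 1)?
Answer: 11472/5 ≈ 2294.4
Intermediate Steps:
C(u) = (-1 + u)/(1 + u)
T(P) = -P/5 + (-1 + P)/(1 + P) (T(P) = P/(-5) + (-1 + P)/(1 + P) = P*(-1/5) + (-1 + P)/(1 + P) = -P/5 + (-1 + P)/(1 + P))
(-958*1 + f(-57)) + T(-2) = (-958*1 + (-57)**2) + (-5 - 1*(-2)**2 + 4*(-2))/(5*(1 - 2)) = (-958 + 3249) + (1/5)*(-5 - 1*4 - 8)/(-1) = 2291 + (1/5)*(-1)*(-5 - 4 - 8) = 2291 + (1/5)*(-1)*(-17) = 2291 + 17/5 = 11472/5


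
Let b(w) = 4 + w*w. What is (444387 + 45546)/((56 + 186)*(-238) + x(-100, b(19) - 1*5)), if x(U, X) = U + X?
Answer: -163311/19112 ≈ -8.5450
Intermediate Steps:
b(w) = 4 + w**2
(444387 + 45546)/((56 + 186)*(-238) + x(-100, b(19) - 1*5)) = (444387 + 45546)/((56 + 186)*(-238) + (-100 + ((4 + 19**2) - 1*5))) = 489933/(242*(-238) + (-100 + ((4 + 361) - 5))) = 489933/(-57596 + (-100 + (365 - 5))) = 489933/(-57596 + (-100 + 360)) = 489933/(-57596 + 260) = 489933/(-57336) = 489933*(-1/57336) = -163311/19112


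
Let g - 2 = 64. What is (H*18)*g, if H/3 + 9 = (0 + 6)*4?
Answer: 53460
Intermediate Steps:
g = 66 (g = 2 + 64 = 66)
H = 45 (H = -27 + 3*((0 + 6)*4) = -27 + 3*(6*4) = -27 + 3*24 = -27 + 72 = 45)
(H*18)*g = (45*18)*66 = 810*66 = 53460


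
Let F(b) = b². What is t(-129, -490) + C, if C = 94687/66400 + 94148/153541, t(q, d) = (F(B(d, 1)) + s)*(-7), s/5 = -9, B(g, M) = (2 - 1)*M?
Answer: 3160887463067/10195122400 ≈ 310.04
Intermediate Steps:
B(g, M) = M (B(g, M) = 1*M = M)
s = -45 (s = 5*(-9) = -45)
t(q, d) = 308 (t(q, d) = (1² - 45)*(-7) = (1 - 45)*(-7) = -44*(-7) = 308)
C = 20789763867/10195122400 (C = 94687*(1/66400) + 94148*(1/153541) = 94687/66400 + 94148/153541 = 20789763867/10195122400 ≈ 2.0392)
t(-129, -490) + C = 308 + 20789763867/10195122400 = 3160887463067/10195122400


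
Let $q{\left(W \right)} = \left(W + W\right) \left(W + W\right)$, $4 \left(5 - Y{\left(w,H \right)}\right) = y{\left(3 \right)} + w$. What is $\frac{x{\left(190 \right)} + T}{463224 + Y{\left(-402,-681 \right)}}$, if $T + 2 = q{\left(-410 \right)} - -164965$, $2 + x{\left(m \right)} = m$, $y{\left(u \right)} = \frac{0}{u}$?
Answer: $\frac{1675102}{926659} \approx 1.8077$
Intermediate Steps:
$y{\left(u \right)} = 0$
$x{\left(m \right)} = -2 + m$
$Y{\left(w,H \right)} = 5 - \frac{w}{4}$ ($Y{\left(w,H \right)} = 5 - \frac{0 + w}{4} = 5 - \frac{w}{4}$)
$q{\left(W \right)} = 4 W^{2}$ ($q{\left(W \right)} = 2 W 2 W = 4 W^{2}$)
$T = 837363$ ($T = -2 - \left(-164965 - 4 \left(-410\right)^{2}\right) = -2 + \left(4 \cdot 168100 + 164965\right) = -2 + \left(672400 + 164965\right) = -2 + 837365 = 837363$)
$\frac{x{\left(190 \right)} + T}{463224 + Y{\left(-402,-681 \right)}} = \frac{\left(-2 + 190\right) + 837363}{463224 + \left(5 - - \frac{201}{2}\right)} = \frac{188 + 837363}{463224 + \left(5 + \frac{201}{2}\right)} = \frac{837551}{463224 + \frac{211}{2}} = \frac{837551}{\frac{926659}{2}} = 837551 \cdot \frac{2}{926659} = \frac{1675102}{926659}$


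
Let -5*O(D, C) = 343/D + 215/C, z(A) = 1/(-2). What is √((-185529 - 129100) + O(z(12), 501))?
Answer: I*√1973444445870/2505 ≈ 560.8*I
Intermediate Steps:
z(A) = -½
O(D, C) = -43/C - 343/(5*D) (O(D, C) = -(343/D + 215/C)/5 = -(215/C + 343/D)/5 = -43/C - 343/(5*D))
√((-185529 - 129100) + O(z(12), 501)) = √((-185529 - 129100) + (-43/501 - 343/(5*(-½)))) = √(-314629 + (-43*1/501 - 343/5*(-2))) = √(-314629 + (-43/501 + 686/5)) = √(-314629 + 343471/2505) = √(-787802174/2505) = I*√1973444445870/2505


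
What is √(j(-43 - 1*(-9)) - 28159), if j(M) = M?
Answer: 11*I*√233 ≈ 167.91*I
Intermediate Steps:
√(j(-43 - 1*(-9)) - 28159) = √((-43 - 1*(-9)) - 28159) = √((-43 + 9) - 28159) = √(-34 - 28159) = √(-28193) = 11*I*√233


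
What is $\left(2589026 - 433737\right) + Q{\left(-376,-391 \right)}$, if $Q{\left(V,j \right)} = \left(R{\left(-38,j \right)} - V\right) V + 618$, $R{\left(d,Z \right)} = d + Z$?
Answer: $2175835$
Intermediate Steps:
$R{\left(d,Z \right)} = Z + d$
$Q{\left(V,j \right)} = 618 + V \left(-38 + j - V\right)$ ($Q{\left(V,j \right)} = \left(\left(j - 38\right) - V\right) V + 618 = \left(\left(-38 + j\right) - V\right) V + 618 = \left(-38 + j - V\right) V + 618 = V \left(-38 + j - V\right) + 618 = 618 + V \left(-38 + j - V\right)$)
$\left(2589026 - 433737\right) + Q{\left(-376,-391 \right)} = \left(2589026 - 433737\right) - \left(140758 + 376 \left(-38 - 391\right)\right) = 2155289 - -20546 = 2155289 + \left(618 - 141376 + 161304\right) = 2155289 + 20546 = 2175835$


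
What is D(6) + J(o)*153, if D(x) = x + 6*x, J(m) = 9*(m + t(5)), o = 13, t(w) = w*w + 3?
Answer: 56499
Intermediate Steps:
t(w) = 3 + w**2 (t(w) = w**2 + 3 = 3 + w**2)
J(m) = 252 + 9*m (J(m) = 9*(m + (3 + 5**2)) = 9*(m + (3 + 25)) = 9*(m + 28) = 9*(28 + m) = 252 + 9*m)
D(x) = 7*x
D(6) + J(o)*153 = 7*6 + (252 + 9*13)*153 = 42 + (252 + 117)*153 = 42 + 369*153 = 42 + 56457 = 56499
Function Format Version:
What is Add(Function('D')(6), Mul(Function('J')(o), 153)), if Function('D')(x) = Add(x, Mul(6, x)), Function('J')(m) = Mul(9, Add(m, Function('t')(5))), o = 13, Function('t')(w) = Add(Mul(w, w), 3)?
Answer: 56499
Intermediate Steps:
Function('t')(w) = Add(3, Pow(w, 2)) (Function('t')(w) = Add(Pow(w, 2), 3) = Add(3, Pow(w, 2)))
Function('J')(m) = Add(252, Mul(9, m)) (Function('J')(m) = Mul(9, Add(m, Add(3, Pow(5, 2)))) = Mul(9, Add(m, Add(3, 25))) = Mul(9, Add(m, 28)) = Mul(9, Add(28, m)) = Add(252, Mul(9, m)))
Function('D')(x) = Mul(7, x)
Add(Function('D')(6), Mul(Function('J')(o), 153)) = Add(Mul(7, 6), Mul(Add(252, Mul(9, 13)), 153)) = Add(42, Mul(Add(252, 117), 153)) = Add(42, Mul(369, 153)) = Add(42, 56457) = 56499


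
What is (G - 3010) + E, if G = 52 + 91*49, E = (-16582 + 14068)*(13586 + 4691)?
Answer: -45946877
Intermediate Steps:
E = -45948378 (E = -2514*18277 = -45948378)
G = 4511 (G = 52 + 4459 = 4511)
(G - 3010) + E = (4511 - 3010) - 45948378 = 1501 - 45948378 = -45946877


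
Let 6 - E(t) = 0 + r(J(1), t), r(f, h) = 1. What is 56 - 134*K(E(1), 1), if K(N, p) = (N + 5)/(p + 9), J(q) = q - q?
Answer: -78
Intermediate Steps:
J(q) = 0
E(t) = 5 (E(t) = 6 - (0 + 1) = 6 - 1*1 = 6 - 1 = 5)
K(N, p) = (5 + N)/(9 + p)
56 - 134*K(E(1), 1) = 56 - 134*(5 + 5)/(9 + 1) = 56 - 134*10/10 = 56 - 67*10/5 = 56 - 134*1 = 56 - 134 = -78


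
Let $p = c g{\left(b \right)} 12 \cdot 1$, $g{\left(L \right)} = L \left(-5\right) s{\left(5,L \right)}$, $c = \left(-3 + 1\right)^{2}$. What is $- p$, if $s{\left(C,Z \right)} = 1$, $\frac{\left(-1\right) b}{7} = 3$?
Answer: $-5040$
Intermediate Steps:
$b = -21$ ($b = \left(-7\right) 3 = -21$)
$c = 4$ ($c = \left(-2\right)^{2} = 4$)
$g{\left(L \right)} = - 5 L$ ($g{\left(L \right)} = L \left(-5\right) 1 = - 5 L 1 = - 5 L$)
$p = 5040$ ($p = 4 \left(\left(-5\right) \left(-21\right)\right) 12 \cdot 1 = 4 \cdot 105 \cdot 12 = 420 \cdot 12 = 5040$)
$- p = \left(-1\right) 5040 = -5040$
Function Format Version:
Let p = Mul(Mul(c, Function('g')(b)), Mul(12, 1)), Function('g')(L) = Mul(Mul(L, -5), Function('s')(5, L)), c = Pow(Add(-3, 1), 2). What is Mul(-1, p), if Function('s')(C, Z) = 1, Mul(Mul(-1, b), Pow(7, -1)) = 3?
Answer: -5040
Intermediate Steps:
b = -21 (b = Mul(-7, 3) = -21)
c = 4 (c = Pow(-2, 2) = 4)
Function('g')(L) = Mul(-5, L) (Function('g')(L) = Mul(Mul(L, -5), 1) = Mul(Mul(-5, L), 1) = Mul(-5, L))
p = 5040 (p = Mul(Mul(4, Mul(-5, -21)), Mul(12, 1)) = Mul(Mul(4, 105), 12) = Mul(420, 12) = 5040)
Mul(-1, p) = Mul(-1, 5040) = -5040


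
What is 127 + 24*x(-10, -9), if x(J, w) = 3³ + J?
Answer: 535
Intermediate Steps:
x(J, w) = 27 + J
127 + 24*x(-10, -9) = 127 + 24*(27 - 10) = 127 + 24*17 = 127 + 408 = 535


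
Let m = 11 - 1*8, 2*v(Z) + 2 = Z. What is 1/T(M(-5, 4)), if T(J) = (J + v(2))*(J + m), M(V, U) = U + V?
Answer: -½ ≈ -0.50000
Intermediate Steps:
v(Z) = -1 + Z/2
m = 3 (m = 11 - 8 = 3)
T(J) = J*(3 + J) (T(J) = (J + (-1 + (½)*2))*(J + 3) = (J + (-1 + 1))*(3 + J) = (J + 0)*(3 + J) = J*(3 + J))
1/T(M(-5, 4)) = 1/((4 - 5)*(3 + (4 - 5))) = 1/(-(3 - 1)) = 1/(-1*2) = 1/(-2) = -½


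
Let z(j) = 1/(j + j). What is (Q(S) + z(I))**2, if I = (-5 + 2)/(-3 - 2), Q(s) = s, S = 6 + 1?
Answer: 2209/36 ≈ 61.361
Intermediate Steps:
S = 7
I = 3/5 (I = -3/(-5) = -3*(-1/5) = 3/5 ≈ 0.60000)
z(j) = 1/(2*j)
(Q(S) + z(I))**2 = (7 + 1/(2*(3/5)))**2 = (7 + (1/2)*(5/3))**2 = (7 + 5/6)**2 = (47/6)**2 = 2209/36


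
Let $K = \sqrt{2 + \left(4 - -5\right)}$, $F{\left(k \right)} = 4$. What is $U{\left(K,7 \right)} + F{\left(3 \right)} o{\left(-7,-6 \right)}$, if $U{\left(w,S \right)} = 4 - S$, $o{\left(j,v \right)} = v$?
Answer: $-27$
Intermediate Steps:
$K = \sqrt{11}$ ($K = \sqrt{2 + \left(4 + 5\right)} = \sqrt{2 + 9} = \sqrt{11} \approx 3.3166$)
$U{\left(K,7 \right)} + F{\left(3 \right)} o{\left(-7,-6 \right)} = \left(4 - 7\right) + 4 \left(-6\right) = \left(4 - 7\right) - 24 = -3 - 24 = -27$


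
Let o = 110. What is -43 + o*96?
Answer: 10517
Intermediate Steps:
-43 + o*96 = -43 + 110*96 = -43 + 10560 = 10517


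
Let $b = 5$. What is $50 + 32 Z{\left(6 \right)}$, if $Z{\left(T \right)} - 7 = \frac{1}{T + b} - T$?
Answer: $\frac{934}{11} \approx 84.909$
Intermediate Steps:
$Z{\left(T \right)} = 7 + \frac{1}{5 + T} - T$ ($Z{\left(T \right)} = 7 - \left(T - \frac{1}{T + 5}\right) = 7 - \left(T - \frac{1}{5 + T}\right) = 7 + \frac{1}{5 + T} - T$)
$50 + 32 Z{\left(6 \right)} = 50 + 32 \frac{36 - 6^{2} + 2 \cdot 6}{5 + 6} = 50 + 32 \frac{36 - 36 + 12}{11} = 50 + 32 \cdot \frac{1}{11} \cdot 12 = 50 + 32 \cdot \frac{12}{11} = 50 + \frac{384}{11} = \frac{934}{11}$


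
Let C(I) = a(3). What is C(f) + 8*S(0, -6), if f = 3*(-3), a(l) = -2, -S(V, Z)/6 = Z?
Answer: 286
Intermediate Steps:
S(V, Z) = -6*Z
f = -9
C(I) = -2
C(f) + 8*S(0, -6) = -2 + 8*(-6*(-6)) = -2 + 8*36 = -2 + 288 = 286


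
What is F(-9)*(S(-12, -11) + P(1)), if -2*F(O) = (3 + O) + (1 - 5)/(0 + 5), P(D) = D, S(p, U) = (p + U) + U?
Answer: -561/5 ≈ -112.20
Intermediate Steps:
S(p, U) = p + 2*U (S(p, U) = (U + p) + U = p + 2*U)
F(O) = -11/10 - O/2 (F(O) = -((3 + O) + (1 - 5)/(0 + 5))/2 = -((3 + O) - 4/5)/2 = -((3 + O) - 4*⅕)/2 = -((3 + O) - ⅘)/2 = -(11/5 + O)/2 = -11/10 - O/2)
F(-9)*(S(-12, -11) + P(1)) = (-11/10 - ½*(-9))*((-12 + 2*(-11)) + 1) = (-11/10 + 9/2)*((-12 - 22) + 1) = 17*(-34 + 1)/5 = (17/5)*(-33) = -561/5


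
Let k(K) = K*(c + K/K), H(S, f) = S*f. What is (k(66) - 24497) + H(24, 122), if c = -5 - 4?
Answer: -22097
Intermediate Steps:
c = -9
k(K) = -8*K (k(K) = K*(-9 + K/K) = K*(-9 + 1) = K*(-8) = -8*K)
(k(66) - 24497) + H(24, 122) = (-8*66 - 24497) + 24*122 = (-528 - 24497) + 2928 = -25025 + 2928 = -22097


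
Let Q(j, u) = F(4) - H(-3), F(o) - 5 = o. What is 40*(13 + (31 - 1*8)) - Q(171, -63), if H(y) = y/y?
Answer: 1432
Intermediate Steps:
H(y) = 1
F(o) = 5 + o
Q(j, u) = 8 (Q(j, u) = (5 + 4) - 1*1 = 9 - 1 = 8)
40*(13 + (31 - 1*8)) - Q(171, -63) = 40*(13 + (31 - 1*8)) - 1*8 = 40*(13 + (31 - 8)) - 8 = 40*(13 + 23) - 8 = 40*36 - 8 = 1440 - 8 = 1432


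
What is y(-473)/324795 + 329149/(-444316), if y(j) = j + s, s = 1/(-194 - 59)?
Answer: -1806691767189/2434055910044 ≈ -0.74226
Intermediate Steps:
s = -1/253 (s = 1/(-253) = -1/253 ≈ -0.0039526)
y(j) = -1/253 + j (y(j) = j - 1/253 = -1/253 + j)
y(-473)/324795 + 329149/(-444316) = (-1/253 - 473)/324795 + 329149/(-444316) = -119670/253*1/324795 + 329149*(-1/444316) = -7978/5478209 - 329149/444316 = -1806691767189/2434055910044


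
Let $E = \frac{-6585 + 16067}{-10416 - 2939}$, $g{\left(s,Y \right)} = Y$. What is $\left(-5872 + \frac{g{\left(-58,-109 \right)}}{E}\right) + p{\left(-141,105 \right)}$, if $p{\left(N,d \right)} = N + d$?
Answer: $- \frac{54563961}{9482} \approx -5754.5$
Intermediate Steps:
$E = - \frac{9482}{13355}$ ($E = \frac{9482}{-13355} = 9482 \left(- \frac{1}{13355}\right) = - \frac{9482}{13355} \approx -0.71$)
$\left(-5872 + \frac{g{\left(-58,-109 \right)}}{E}\right) + p{\left(-141,105 \right)} = \left(-5872 - \frac{109}{- \frac{9482}{13355}}\right) + \left(-141 + 105\right) = \left(-5872 - - \frac{1455695}{9482}\right) - 36 = \left(-5872 + \frac{1455695}{9482}\right) - 36 = - \frac{54222609}{9482} - 36 = - \frac{54563961}{9482}$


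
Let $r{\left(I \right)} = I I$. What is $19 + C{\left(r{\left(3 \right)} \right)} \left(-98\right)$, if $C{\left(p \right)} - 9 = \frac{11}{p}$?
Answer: $- \frac{8845}{9} \approx -982.78$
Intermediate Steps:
$r{\left(I \right)} = I^{2}$
$C{\left(p \right)} = 9 + \frac{11}{p}$
$19 + C{\left(r{\left(3 \right)} \right)} \left(-98\right) = 19 + \left(9 + \frac{11}{3^{2}}\right) \left(-98\right) = 19 + \left(9 + \frac{11}{9}\right) \left(-98\right) = 19 + \frac{92}{9} \left(-98\right) = 19 - \frac{9016}{9} = - \frac{8845}{9}$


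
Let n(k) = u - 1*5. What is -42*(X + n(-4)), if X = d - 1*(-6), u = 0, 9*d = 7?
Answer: -224/3 ≈ -74.667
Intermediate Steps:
d = 7/9 (d = (⅑)*7 = 7/9 ≈ 0.77778)
X = 61/9 (X = 7/9 - 1*(-6) = 7/9 + 6 = 61/9 ≈ 6.7778)
n(k) = -5 (n(k) = 0 - 1*5 = 0 - 5 = -5)
-42*(X + n(-4)) = -42*(61/9 - 5) = -42*16/9 = -224/3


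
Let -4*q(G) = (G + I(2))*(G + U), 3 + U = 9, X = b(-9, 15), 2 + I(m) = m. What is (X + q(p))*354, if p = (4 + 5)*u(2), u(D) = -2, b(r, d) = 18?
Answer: -12744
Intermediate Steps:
I(m) = -2 + m
X = 18
U = 6 (U = -3 + 9 = 6)
p = -18 (p = (4 + 5)*(-2) = 9*(-2) = -18)
q(G) = -G*(6 + G)/4 (q(G) = -(G + (-2 + 2))*(G + 6)/4 = -(G + 0)*(6 + G)/4 = -G*(6 + G)/4)
(X + q(p))*354 = (18 + (¼)*(-18)*(-6 - 1*(-18)))*354 = (18 + (¼)*(-18)*(-6 + 18))*354 = (18 + (¼)*(-18)*12)*354 = (18 - 54)*354 = -36*354 = -12744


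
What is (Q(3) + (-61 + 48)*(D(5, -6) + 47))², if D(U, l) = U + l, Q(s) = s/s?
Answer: 356409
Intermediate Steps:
Q(s) = 1
(Q(3) + (-61 + 48)*(D(5, -6) + 47))² = (1 + (-61 + 48)*((5 - 6) + 47))² = (1 - 13*(-1 + 47))² = (1 - 13*46)² = (1 - 598)² = (-597)² = 356409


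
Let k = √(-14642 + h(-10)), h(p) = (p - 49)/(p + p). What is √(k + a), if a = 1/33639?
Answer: √(3363900 + 11315823210*I*√1463905)/336390 ≈ 7.7779 + 7.7779*I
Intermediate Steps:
h(p) = (-49 + p)/(2*p) (h(p) = (-49 + p)/((2*p)) = (-49 + p)*(1/(2*p)) = (-49 + p)/(2*p))
k = I*√1463905/10 (k = √(-14642 + (½)*(-49 - 10)/(-10)) = √(-14642 + (½)*(-⅒)*(-59)) = √(-14642 + 59/20) = √(-292781/20) = I*√1463905/10 ≈ 120.99*I)
a = 1/33639 ≈ 2.9727e-5
√(k + a) = √(I*√1463905/10 + 1/33639) = √(1/33639 + I*√1463905/10)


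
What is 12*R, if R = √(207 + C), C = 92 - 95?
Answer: 24*√51 ≈ 171.39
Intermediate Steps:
C = -3
R = 2*√51 (R = √(207 - 3) = √204 = 2*√51 ≈ 14.283)
12*R = 12*(2*√51) = 24*√51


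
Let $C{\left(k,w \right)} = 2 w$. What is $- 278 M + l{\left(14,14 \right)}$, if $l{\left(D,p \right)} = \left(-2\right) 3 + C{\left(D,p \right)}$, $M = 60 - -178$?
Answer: $-66142$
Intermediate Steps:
$M = 238$ ($M = 60 + 178 = 238$)
$l{\left(D,p \right)} = -6 + 2 p$ ($l{\left(D,p \right)} = \left(-2\right) 3 + 2 p = -6 + 2 p$)
$- 278 M + l{\left(14,14 \right)} = \left(-278\right) 238 + \left(-6 + 2 \cdot 14\right) = -66164 + \left(-6 + 28\right) = -66164 + 22 = -66142$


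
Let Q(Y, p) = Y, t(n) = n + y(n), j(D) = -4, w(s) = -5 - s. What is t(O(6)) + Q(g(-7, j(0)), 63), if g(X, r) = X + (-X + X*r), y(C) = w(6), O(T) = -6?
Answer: 11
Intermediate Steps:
y(C) = -11 (y(C) = -5 - 1*6 = -5 - 6 = -11)
g(X, r) = X*r
t(n) = -11 + n (t(n) = n - 11 = -11 + n)
t(O(6)) + Q(g(-7, j(0)), 63) = (-11 - 6) - 7*(-4) = -17 + 28 = 11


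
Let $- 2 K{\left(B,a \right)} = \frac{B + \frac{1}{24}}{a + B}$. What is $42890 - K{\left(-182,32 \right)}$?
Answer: $\frac{308812367}{7200} \approx 42891.0$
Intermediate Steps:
$K{\left(B,a \right)} = - \frac{\frac{1}{24} + B}{2 \left(B + a\right)}$ ($K{\left(B,a \right)} = - \frac{\left(B + \frac{1}{24}\right) \frac{1}{a + B}}{2} = - \frac{\left(B + \frac{1}{24}\right) \frac{1}{B + a}}{2} = - \frac{\left(\frac{1}{24} + B\right) \frac{1}{B + a}}{2} = - \frac{\frac{1}{B + a} \left(\frac{1}{24} + B\right)}{2} = - \frac{\frac{1}{24} + B}{2 \left(B + a\right)}$)
$42890 - K{\left(-182,32 \right)} = 42890 - \frac{- \frac{1}{48} - -91}{-182 + 32} = 42890 - \frac{- \frac{1}{48} + 91}{-150} = 42890 - \left(- \frac{1}{150}\right) \frac{4367}{48} = 42890 - - \frac{4367}{7200} = 42890 + \frac{4367}{7200} = \frac{308812367}{7200}$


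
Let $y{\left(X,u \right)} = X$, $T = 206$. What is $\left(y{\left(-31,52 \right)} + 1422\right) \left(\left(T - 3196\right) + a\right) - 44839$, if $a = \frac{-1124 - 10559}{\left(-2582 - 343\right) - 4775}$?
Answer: $- \frac{4622000321}{1100} \approx -4.2018 \cdot 10^{6}$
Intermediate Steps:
$a = \frac{1669}{1100}$ ($a = - \frac{11683}{-2925 - 4775} = - \frac{11683}{-7700} = \left(-11683\right) \left(- \frac{1}{7700}\right) = \frac{1669}{1100} \approx 1.5173$)
$\left(y{\left(-31,52 \right)} + 1422\right) \left(\left(T - 3196\right) + a\right) - 44839 = \left(-31 + 1422\right) \left(\left(206 - 3196\right) + \frac{1669}{1100}\right) - 44839 = 1391 \left(\left(206 - 3196\right) + \frac{1669}{1100}\right) - 44839 = 1391 \left(-2990 + \frac{1669}{1100}\right) - 44839 = 1391 \left(- \frac{3287331}{1100}\right) - 44839 = - \frac{4572677421}{1100} - 44839 = - \frac{4622000321}{1100}$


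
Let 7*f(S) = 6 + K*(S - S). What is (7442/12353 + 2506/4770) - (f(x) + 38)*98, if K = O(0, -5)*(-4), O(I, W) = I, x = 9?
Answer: -112157706761/29461905 ≈ -3806.9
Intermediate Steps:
K = 0 (K = 0*(-4) = 0)
f(S) = 6/7 (f(S) = (6 + 0*(S - S))/7 = (6 + 0*0)/7 = (6 + 0)/7 = (1/7)*6 = 6/7)
(7442/12353 + 2506/4770) - (f(x) + 38)*98 = (7442/12353 + 2506/4770) - (6/7 + 38)*98 = (7442*(1/12353) + 2506*(1/4770)) - 272*98/7 = (7442/12353 + 1253/2385) - 1*3808 = 33227479/29461905 - 3808 = -112157706761/29461905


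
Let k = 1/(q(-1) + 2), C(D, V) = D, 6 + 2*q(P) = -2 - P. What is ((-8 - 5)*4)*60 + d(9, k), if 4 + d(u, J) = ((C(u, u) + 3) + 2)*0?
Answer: -3124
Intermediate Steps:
q(P) = -4 - P/2 (q(P) = -3 + (-2 - P)/2 = -3 + (-1 - P/2) = -4 - P/2)
k = -⅔ (k = 1/((-4 - ½*(-1)) + 2) = 1/((-4 + ½) + 2) = 1/(-7/2 + 2) = 1/(-3/2) = -⅔ ≈ -0.66667)
d(u, J) = -4 (d(u, J) = -4 + ((u + 3) + 2)*0 = -4 + ((3 + u) + 2)*0 = -4 + (5 + u)*0 = -4 + 0 = -4)
((-8 - 5)*4)*60 + d(9, k) = ((-8 - 5)*4)*60 - 4 = -13*4*60 - 4 = -52*60 - 4 = -3120 - 4 = -3124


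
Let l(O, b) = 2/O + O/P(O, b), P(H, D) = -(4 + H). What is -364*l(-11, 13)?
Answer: 7020/11 ≈ 638.18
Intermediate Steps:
P(H, D) = -4 - H
l(O, b) = 2/O + O/(-4 - O)
-364*l(-11, 13) = -364*(2/(-11) - 1*(-11)/(4 - 11)) = -364*(2*(-1/11) - 1*(-11)/(-7)) = -364*(-2/11 - 1*(-11)*(-1/7)) = -364*(-2/11 - 11/7) = -364*(-135/77) = 7020/11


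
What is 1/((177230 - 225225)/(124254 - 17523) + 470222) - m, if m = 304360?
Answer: -15274981149004589/50187216287 ≈ -3.0436e+5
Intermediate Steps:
1/((177230 - 225225)/(124254 - 17523) + 470222) - m = 1/((177230 - 225225)/(124254 - 17523) + 470222) - 1*304360 = 1/(-47995/106731 + 470222) - 304360 = 1/(50187216287/106731) - 304360 = 106731/50187216287 - 304360 = -15274981149004589/50187216287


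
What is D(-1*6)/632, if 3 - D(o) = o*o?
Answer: -33/632 ≈ -0.052215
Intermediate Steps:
D(o) = 3 - o**2 (D(o) = 3 - o*o = 3 - o**2)
D(-1*6)/632 = (3 - (-1*6)**2)/632 = (3 - 1*(-6)**2)*(1/632) = (3 - 1*36)*(1/632) = (3 - 36)*(1/632) = -33*1/632 = -33/632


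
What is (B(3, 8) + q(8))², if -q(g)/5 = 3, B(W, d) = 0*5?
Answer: 225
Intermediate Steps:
B(W, d) = 0
q(g) = -15 (q(g) = -5*3 = -15)
(B(3, 8) + q(8))² = (0 - 15)² = (-15)² = 225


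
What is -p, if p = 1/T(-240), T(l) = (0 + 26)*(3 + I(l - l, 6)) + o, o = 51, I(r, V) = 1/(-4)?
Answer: -2/245 ≈ -0.0081633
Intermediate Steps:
I(r, V) = -1/4
T(l) = 245/2 (T(l) = (0 + 26)*(3 - 1/4) + 51 = 26*(11/4) + 51 = 143/2 + 51 = 245/2)
p = 2/245 (p = 1/(245/2) = 2/245 ≈ 0.0081633)
-p = -1*2/245 = -2/245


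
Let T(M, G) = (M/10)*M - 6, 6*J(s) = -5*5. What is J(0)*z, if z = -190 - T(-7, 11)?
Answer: 9445/12 ≈ 787.08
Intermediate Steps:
J(s) = -25/6 (J(s) = (-5*5)/6 = (1/6)*(-25) = -25/6)
T(M, G) = -6 + M**2/10 (T(M, G) = (M*(1/10))*M - 6 = (M/10)*M - 6 = M**2/10 - 6 = -6 + M**2/10)
z = -1889/10 (z = -190 - (-6 + (1/10)*(-7)**2) = -190 - (-6 + (1/10)*49) = -190 - (-6 + 49/10) = -190 - 1*(-11/10) = -190 + 11/10 = -1889/10 ≈ -188.90)
J(0)*z = -25/6*(-1889/10) = 9445/12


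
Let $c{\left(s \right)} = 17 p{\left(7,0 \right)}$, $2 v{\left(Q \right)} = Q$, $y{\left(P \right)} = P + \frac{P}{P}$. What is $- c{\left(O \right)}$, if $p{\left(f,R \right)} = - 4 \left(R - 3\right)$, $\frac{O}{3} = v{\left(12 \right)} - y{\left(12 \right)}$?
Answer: $-204$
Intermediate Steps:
$y{\left(P \right)} = 1 + P$ ($y{\left(P \right)} = P + 1 = 1 + P$)
$v{\left(Q \right)} = \frac{Q}{2}$
$O = -21$ ($O = 3 \left(\frac{1}{2} \cdot 12 - \left(1 + 12\right)\right) = 3 \left(6 - 13\right) = 3 \left(-7\right) = -21$)
$p{\left(f,R \right)} = 12 - 4 R$ ($p{\left(f,R \right)} = - 4 \left(-3 + R\right) = 12 - 4 R$)
$c{\left(s \right)} = 204$ ($c{\left(s \right)} = 17 \left(12 - 0\right) = 17 \left(12 + 0\right) = 17 \cdot 12 = 204$)
$- c{\left(O \right)} = \left(-1\right) 204 = -204$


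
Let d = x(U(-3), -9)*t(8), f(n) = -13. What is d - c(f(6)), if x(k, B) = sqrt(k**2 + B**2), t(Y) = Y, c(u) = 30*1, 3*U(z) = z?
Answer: -30 + 8*sqrt(82) ≈ 42.443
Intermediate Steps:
U(z) = z/3
c(u) = 30
x(k, B) = sqrt(B**2 + k**2)
d = 8*sqrt(82) (d = sqrt((-9)**2 + ((1/3)*(-3))**2)*8 = sqrt(81 + (-1)**2)*8 = sqrt(81 + 1)*8 = sqrt(82)*8 = 8*sqrt(82) ≈ 72.443)
d - c(f(6)) = 8*sqrt(82) - 1*30 = 8*sqrt(82) - 30 = -30 + 8*sqrt(82)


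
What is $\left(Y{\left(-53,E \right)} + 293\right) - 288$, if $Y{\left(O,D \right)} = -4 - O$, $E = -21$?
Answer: $54$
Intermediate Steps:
$\left(Y{\left(-53,E \right)} + 293\right) - 288 = \left(\left(-4 - -53\right) + 293\right) - 288 = \left(\left(-4 + 53\right) + 293\right) - 288 = \left(49 + 293\right) - 288 = 342 - 288 = 54$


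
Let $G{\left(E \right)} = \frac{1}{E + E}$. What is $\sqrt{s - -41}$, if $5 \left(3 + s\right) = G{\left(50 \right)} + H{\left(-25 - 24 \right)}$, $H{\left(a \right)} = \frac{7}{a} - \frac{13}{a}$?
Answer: $\frac{\sqrt{4658245}}{350} \approx 6.1666$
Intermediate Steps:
$G{\left(E \right)} = \frac{1}{2 E}$
$H{\left(a \right)} = - \frac{6}{a}$
$s = - \frac{72851}{24500}$ ($s = -3 + \frac{\frac{1}{2 \cdot 50} - \frac{6}{-25 - 24}}{5} = -3 + \frac{\frac{1}{2} \cdot \frac{1}{50} - \frac{6}{-25 - 24}}{5} = -3 + \frac{\frac{1}{100} - \frac{6}{-49}}{5} = -3 + \frac{\frac{1}{100} - - \frac{6}{49}}{5} = -3 + \frac{\frac{1}{100} + \frac{6}{49}}{5} = -3 + \frac{1}{5} \cdot \frac{649}{4900} = -3 + \frac{649}{24500} = - \frac{72851}{24500} \approx -2.9735$)
$\sqrt{s - -41} = \sqrt{- \frac{72851}{24500} - -41} = \sqrt{- \frac{72851}{24500} + 41} = \sqrt{\frac{931649}{24500}} = \frac{\sqrt{4658245}}{350}$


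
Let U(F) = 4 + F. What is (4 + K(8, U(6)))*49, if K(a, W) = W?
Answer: 686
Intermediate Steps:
(4 + K(8, U(6)))*49 = (4 + (4 + 6))*49 = (4 + 10)*49 = 14*49 = 686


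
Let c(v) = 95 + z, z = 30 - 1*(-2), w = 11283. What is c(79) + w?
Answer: 11410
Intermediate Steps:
z = 32 (z = 30 + 2 = 32)
c(v) = 127 (c(v) = 95 + 32 = 127)
c(79) + w = 127 + 11283 = 11410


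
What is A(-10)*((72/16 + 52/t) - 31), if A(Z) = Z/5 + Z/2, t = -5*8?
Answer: 973/5 ≈ 194.60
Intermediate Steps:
t = -40
A(Z) = 7*Z/10 (A(Z) = Z*(1/5) + Z*(1/2) = Z/5 + Z/2 = 7*Z/10)
A(-10)*((72/16 + 52/t) - 31) = ((7/10)*(-10))*((72/16 + 52/(-40)) - 31) = -7*((72*(1/16) + 52*(-1/40)) - 31) = -7*((9/2 - 13/10) - 31) = -7*(16/5 - 31) = -7*(-139/5) = 973/5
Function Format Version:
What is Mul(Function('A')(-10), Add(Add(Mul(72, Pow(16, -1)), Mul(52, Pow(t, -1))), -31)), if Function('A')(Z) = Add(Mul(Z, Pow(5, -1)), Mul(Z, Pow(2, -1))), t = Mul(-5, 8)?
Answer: Rational(973, 5) ≈ 194.60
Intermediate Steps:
t = -40
Function('A')(Z) = Mul(Rational(7, 10), Z) (Function('A')(Z) = Add(Mul(Z, Rational(1, 5)), Mul(Z, Rational(1, 2))) = Add(Mul(Rational(1, 5), Z), Mul(Rational(1, 2), Z)) = Mul(Rational(7, 10), Z))
Mul(Function('A')(-10), Add(Add(Mul(72, Pow(16, -1)), Mul(52, Pow(t, -1))), -31)) = Mul(Mul(Rational(7, 10), -10), Add(Add(Mul(72, Pow(16, -1)), Mul(52, Pow(-40, -1))), -31)) = Mul(-7, Add(Add(Mul(72, Rational(1, 16)), Mul(52, Rational(-1, 40))), -31)) = Mul(-7, Add(Add(Rational(9, 2), Rational(-13, 10)), -31)) = Mul(-7, Add(Rational(16, 5), -31)) = Mul(-7, Rational(-139, 5)) = Rational(973, 5)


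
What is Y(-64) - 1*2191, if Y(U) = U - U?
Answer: -2191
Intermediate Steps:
Y(U) = 0
Y(-64) - 1*2191 = 0 - 1*2191 = 0 - 2191 = -2191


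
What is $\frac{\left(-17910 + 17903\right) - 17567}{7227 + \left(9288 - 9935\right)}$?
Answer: $- \frac{8787}{3290} \approx -2.6708$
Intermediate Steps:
$\frac{\left(-17910 + 17903\right) - 17567}{7227 + \left(9288 - 9935\right)} = \frac{-7 - 17567}{7227 + \left(9288 - 9935\right)} = - \frac{17574}{7227 - 647} = - \frac{17574}{6580} = \left(-17574\right) \frac{1}{6580} = - \frac{8787}{3290}$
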